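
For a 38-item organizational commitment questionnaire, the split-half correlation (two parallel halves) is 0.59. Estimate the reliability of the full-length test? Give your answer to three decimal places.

0.742

Apply the Spearman-Brown correction with n = 2:
r_full = 2r_hh / (1 + r_hh) = 2 × 0.59 / (1 + 0.59)
       = 1.1800 / 1.5900 = 0.7421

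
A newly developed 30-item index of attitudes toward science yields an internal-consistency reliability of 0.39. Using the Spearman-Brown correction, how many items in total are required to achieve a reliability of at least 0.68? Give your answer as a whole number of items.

100

Spearman-Brown solved for the length factor n:
n = r_target (1 − r_old) / [ r_old (1 − r_target) ]
n = [0.68 × 0.61] / [0.39 × 0.32]
  = 0.4148 / 0.1248 = 3.3237
3.3237 × 30 = 99.71 → 100 items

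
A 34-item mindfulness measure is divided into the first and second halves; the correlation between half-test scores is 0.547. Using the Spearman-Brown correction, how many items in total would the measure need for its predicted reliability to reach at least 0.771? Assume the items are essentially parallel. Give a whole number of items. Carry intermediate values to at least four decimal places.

48

Corrected full-test reliability: r_full = 2 × 0.547 / (1 + 0.547) ≈ 0.7072
Solve Spearman-Brown for n: n = 0.771(1 − 0.7072) / [0.7072(1 − 0.771)] = 1.3940
Items = 1.3940 × 34 ≈ 47.40 → 48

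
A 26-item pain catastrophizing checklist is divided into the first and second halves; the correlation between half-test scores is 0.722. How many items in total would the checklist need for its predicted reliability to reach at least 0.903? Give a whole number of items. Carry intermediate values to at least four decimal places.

47

Corrected full-test reliability: r_full = 2 × 0.722 / (1 + 0.722) ≈ 0.8386
n = r_tgt(1 − r_full) / [r_full(1 − r_tgt)] = 0.903 × 0.1614 / (0.8386 × 0.097) ≈ 1.7917
Required items = 1.7917 × 26 = 46.58, so 47 items.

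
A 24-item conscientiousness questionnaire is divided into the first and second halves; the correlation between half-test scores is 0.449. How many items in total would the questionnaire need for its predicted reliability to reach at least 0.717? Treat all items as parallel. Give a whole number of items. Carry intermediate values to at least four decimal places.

38

Corrected full-test reliability: r_full = 2 × 0.449 / (1 + 0.449) ≈ 0.6197
Solve Spearman-Brown for n: n = 0.717(1 − 0.6197) / [0.6197(1 − 0.717)] = 1.5548
Items = 1.5548 × 24 ≈ 37.32 → 38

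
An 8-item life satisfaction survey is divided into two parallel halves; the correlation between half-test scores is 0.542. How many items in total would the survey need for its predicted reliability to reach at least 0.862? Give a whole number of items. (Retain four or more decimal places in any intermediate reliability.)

22

Corrected full-test reliability: r_full = 2 × 0.542 / (1 + 0.542) ≈ 0.7030
Solve Spearman-Brown for n: n = 0.862(1 − 0.7030) / [0.7030(1 − 0.862)] = 2.6389
Required items = 2.6389 × 8 = 21.11, so 22 items.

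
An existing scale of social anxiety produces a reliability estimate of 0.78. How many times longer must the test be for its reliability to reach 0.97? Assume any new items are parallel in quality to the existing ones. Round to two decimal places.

n = 0.97 × (1 − 0.78) / [ 0.78 × (1 − 0.97) ]
n = 0.2134 / 0.0234 ≈ 9.1197

9.12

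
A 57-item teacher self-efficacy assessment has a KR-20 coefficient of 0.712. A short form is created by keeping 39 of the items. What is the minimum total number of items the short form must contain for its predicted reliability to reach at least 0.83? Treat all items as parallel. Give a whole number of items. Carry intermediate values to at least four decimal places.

First, r for the 39-item form: n = 39/57 = 0.6842, so r_39 = 0.6842·0.712/(1 + (0.6842 − 1)·0.712) = 0.6285
Then solve for n' with r_old = 0.6285, r_target = 0.83: n' = 0.83(1 − 0.6285)/[0.6285(1 − 0.83)] = 2.8859
Total items = 2.8859 × 39 = 112.55, rounded up to 113.

113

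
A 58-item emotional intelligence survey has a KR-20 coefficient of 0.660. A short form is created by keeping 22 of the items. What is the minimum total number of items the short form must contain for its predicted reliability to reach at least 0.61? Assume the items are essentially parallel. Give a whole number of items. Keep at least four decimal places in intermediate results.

Short-form reliability: n = 22/58 = 0.3793; r_22 = n·r/(1+(n−1)r) ≈ 0.4241
Then solve for n' with r_old = 0.4241, r_target = 0.61: n' = 0.61(1 − 0.4241)/[0.4241(1 − 0.61)] = 2.1239
Items = 2.1239 × 22 ≈ 46.73 → 47

47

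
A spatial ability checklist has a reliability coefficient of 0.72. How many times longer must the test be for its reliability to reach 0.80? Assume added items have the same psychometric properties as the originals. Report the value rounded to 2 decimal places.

Invert Spearman-Brown to solve for n:
n = r*(1 − r) / [ r (1 − r*) ]
n = [0.80 × 0.28] / [0.72 × 0.20]
n = 0.2240 / 0.1440 ≈ 1.5556

1.56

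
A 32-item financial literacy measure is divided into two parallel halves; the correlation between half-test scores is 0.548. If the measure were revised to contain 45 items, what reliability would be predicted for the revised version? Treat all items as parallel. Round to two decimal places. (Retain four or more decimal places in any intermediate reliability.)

First correct the split-half correlation to full-test reliability: r_full = 2 × 0.548 / (1 + 0.548) ≈ 0.7080
Length factor from 32 to 45 items: n = 45/32 = 1.4062
r_new = n·r_full / (1 + (n − 1)·r_full) = 0.9956 / 1.2876 ≈ 0.7732

0.77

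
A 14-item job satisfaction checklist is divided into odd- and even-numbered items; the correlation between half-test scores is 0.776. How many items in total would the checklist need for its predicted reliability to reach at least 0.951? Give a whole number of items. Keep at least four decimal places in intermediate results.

r_full = 2(0.776)/(1 + 0.776) = 0.8739
n = r_tgt(1 − r_full) / [r_full(1 − r_tgt)] = 0.951 × 0.1261 / (0.8739 × 0.049) ≈ 2.8005
Required items = 2.8005 × 14 = 39.21, so 40 items.

40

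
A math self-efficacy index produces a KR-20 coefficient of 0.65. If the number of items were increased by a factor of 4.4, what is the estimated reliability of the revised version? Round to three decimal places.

0.891

Spearman-Brown: r_new = n·r / (1 + (n − 1)·r)
r_new = 4.4·0.65 / [1 + (4.4 − 1)·0.65]
r_new = 2.8600 / 3.2100 ≈ 0.8910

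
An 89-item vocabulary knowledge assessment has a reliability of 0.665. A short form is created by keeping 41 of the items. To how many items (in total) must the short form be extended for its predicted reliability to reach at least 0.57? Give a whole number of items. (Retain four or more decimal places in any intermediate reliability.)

First, r for the 41-item form: n = 41/89 = 0.4607, so r_41 = 0.4607·0.665/(1 + (0.4607 − 1)·0.665) = 0.4777
Length factor from the short form to reach 0.57: n' = 0.57(1 − 0.4777) / [0.4777(1 − 0.57)] ≈ 1.4493
Items = 1.4493 × 41 ≈ 59.42 → 60

60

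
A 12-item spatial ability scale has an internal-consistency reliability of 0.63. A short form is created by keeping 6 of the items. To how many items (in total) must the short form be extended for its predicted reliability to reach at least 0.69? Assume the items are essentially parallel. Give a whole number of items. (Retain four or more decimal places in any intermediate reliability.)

First, r for the 6-item form: n = 6/12 = 0.5000, so r_6 = 0.5000·0.63/(1 + (0.5000 − 1)·0.63) = 0.4599
Then solve for n' with r_old = 0.4599, r_target = 0.69: n' = 0.69(1 − 0.4599)/[0.4599(1 − 0.69)] = 2.6140
Items = 2.6140 × 6 ≈ 15.68 → 16

16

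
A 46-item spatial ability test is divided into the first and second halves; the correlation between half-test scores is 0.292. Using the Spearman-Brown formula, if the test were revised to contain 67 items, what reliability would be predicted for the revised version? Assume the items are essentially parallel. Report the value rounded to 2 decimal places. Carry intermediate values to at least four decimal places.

Full-test reliability from the split-half r: r_full = 2(0.292)/(1 + 0.292) = 0.4520
Then adjust to 67 items: n = 67/46 = 1.4565
r_new = n·r_full / (1 + (n − 1)·r_full) = 0.6583 / 1.2063 ≈ 0.5457

0.55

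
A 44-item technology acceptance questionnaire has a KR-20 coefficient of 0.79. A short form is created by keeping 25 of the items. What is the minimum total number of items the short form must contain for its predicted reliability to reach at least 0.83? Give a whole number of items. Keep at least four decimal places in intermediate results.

First, r for the 25-item form: n = 25/44 = 0.5682, so r_25 = 0.5682·0.79/(1 + (0.5682 − 1)·0.79) = 0.6813
Then solve for n' with r_old = 0.6813, r_target = 0.83: n' = 0.83(1 − 0.6813)/[0.6813(1 − 0.83)] = 2.2839
Total items = 2.2839 × 25 = 57.10, rounded up to 58.

58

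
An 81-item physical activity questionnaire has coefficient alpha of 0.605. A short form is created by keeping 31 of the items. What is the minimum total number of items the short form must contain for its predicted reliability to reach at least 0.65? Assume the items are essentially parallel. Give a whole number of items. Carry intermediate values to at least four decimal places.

Short-form reliability: n = 31/81 = 0.3827; r_31 = n·r/(1+(n−1)r) ≈ 0.3695
Then solve for n' with r_old = 0.3695, r_target = 0.65: n' = 0.65(1 − 0.3695)/[0.3695(1 − 0.65)] = 3.1690
Items = 3.1690 × 31 ≈ 98.24 → 99

99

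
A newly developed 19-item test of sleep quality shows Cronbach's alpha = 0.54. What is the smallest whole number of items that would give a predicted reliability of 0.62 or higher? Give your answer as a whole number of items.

Rearranging the Spearman-Brown formula for n,
n = r*(1 − r) / [ r (1 − r*) ]
n = 0.62 × (1 − 0.54) / [ 0.54 × (1 − 0.62) ]
  = 0.2852 / 0.2052 = 1.3899
Items needed = n × 19 = 1.3899 × 19 ≈ 26.41 → round up to 27

27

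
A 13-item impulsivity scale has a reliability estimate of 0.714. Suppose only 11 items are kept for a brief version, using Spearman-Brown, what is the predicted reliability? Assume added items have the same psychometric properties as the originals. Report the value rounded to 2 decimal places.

n = 11/13 = 0.8462
Apply the Spearman-Brown prophecy formula, r' = nr / [1 + (n − 1)r]:
r_new = (0.8462 × 0.714) / (1 + (0.8462 − 1) × 0.714)
r_new = 0.6042 / 0.8902 ≈ 0.6787

0.68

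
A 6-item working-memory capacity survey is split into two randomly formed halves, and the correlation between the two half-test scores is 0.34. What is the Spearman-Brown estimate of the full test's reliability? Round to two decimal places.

0.51

Apply the Spearman-Brown correction with n = 2:
r_full = 2(0.34) / (1 + 0.34)
r_full = 0.6800 / 1.3400 ≈ 0.5075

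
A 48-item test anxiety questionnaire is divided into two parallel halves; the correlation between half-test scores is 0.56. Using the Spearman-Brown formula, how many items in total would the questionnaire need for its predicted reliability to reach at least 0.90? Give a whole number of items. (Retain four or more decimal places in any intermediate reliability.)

170

r_full = 2(0.56)/(1 + 0.56) = 0.7179
Solve Spearman-Brown for n: n = 0.90(1 − 0.7179) / [0.7179(1 − 0.90)] = 3.5366
Required items = 3.5366 × 48 = 169.76, so 170 items.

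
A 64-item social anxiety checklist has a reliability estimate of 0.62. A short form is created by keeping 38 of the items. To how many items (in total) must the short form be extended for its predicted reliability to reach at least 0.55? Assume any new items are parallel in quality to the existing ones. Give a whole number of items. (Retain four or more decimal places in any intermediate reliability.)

48

First, r for the 38-item form: n = 38/64 = 0.5938, so r_38 = 0.5938·0.62/(1 + (0.5938 − 1)·0.62) = 0.4921
Length factor from the short form to reach 0.55: n' = 0.55(1 − 0.4921) / [0.4921(1 − 0.55)] ≈ 1.2615
Items = 1.2615 × 38 ≈ 47.94 → 48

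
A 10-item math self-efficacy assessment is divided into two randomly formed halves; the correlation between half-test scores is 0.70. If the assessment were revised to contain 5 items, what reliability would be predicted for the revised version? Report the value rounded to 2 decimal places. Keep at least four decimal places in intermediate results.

0.70

Spearman-Brown correction (n = 2): r_full = 2·0.70/(1 + 0.70) = 0.8235
Then adjust to 5 items: n = 5/10 = 0.5000
r_new = n·r_full / (1 + (n − 1)·r_full) = 0.4118 / 0.5882 ≈ 0.7001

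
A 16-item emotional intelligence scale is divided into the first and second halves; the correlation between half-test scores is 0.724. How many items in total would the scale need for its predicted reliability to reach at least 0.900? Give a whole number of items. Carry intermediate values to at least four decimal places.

28

r_full = 2(0.724)/(1 + 0.724) = 0.8399
Solve Spearman-Brown for n: n = 0.900(1 − 0.8399) / [0.8399(1 − 0.900)] = 1.7156
Items = 1.7156 × 16 ≈ 27.45 → 28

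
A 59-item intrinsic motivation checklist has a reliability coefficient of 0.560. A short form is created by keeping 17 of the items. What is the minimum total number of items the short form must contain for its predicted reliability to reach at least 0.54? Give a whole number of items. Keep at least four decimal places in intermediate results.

Short-form reliability: n = 17/59 = 0.2881; r_17 = n·r/(1+(n−1)r) ≈ 0.2683
Length factor from the short form to reach 0.54: n' = 0.54(1 − 0.2683) / [0.2683(1 − 0.54)] ≈ 3.2015
Total items = 3.2015 × 17 = 54.43, rounded up to 55.

55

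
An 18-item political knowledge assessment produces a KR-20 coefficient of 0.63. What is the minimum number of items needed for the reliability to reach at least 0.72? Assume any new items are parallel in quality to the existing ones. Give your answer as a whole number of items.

n = 0.72 × (1 − 0.63) / [ 0.63 × (1 − 0.72) ]
  = 0.2664 / 0.1764 = 1.5102
Items needed = n × 18 = 1.5102 × 18 ≈ 27.18 → round up to 28

28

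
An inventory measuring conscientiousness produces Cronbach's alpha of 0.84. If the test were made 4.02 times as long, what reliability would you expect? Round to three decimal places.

0.955

Apply the Spearman-Brown prophecy formula, r' = nr / [1 + (n − 1)r]:
r_new = (4.02 × 0.84) / (1 + (4.02 − 1) × 0.84)
r_new = 3.3768 / 3.5368 ≈ 0.9548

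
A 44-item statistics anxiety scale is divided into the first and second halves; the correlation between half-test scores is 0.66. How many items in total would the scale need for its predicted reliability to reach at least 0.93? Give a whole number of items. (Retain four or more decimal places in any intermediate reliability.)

r_full = 2(0.66)/(1 + 0.66) = 0.7952
n = r_tgt(1 − r_full) / [r_full(1 − r_tgt)] = 0.93 × 0.2048 / (0.7952 × 0.07) ≈ 3.4217
Required items = 3.4217 × 44 = 150.55, so 151 items.

151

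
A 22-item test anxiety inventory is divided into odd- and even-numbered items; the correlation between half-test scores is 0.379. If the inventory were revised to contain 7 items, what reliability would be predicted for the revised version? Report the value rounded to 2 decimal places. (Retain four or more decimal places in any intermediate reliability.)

First correct the split-half correlation to full-test reliability: r_full = 2 × 0.379 / (1 + 0.379) ≈ 0.5497
Then adjust to 7 items: n = 7/22 = 0.3182
r_new = n·r_full / (1 + (n − 1)·r_full) = 0.1749 / 0.6252 ≈ 0.2798

0.28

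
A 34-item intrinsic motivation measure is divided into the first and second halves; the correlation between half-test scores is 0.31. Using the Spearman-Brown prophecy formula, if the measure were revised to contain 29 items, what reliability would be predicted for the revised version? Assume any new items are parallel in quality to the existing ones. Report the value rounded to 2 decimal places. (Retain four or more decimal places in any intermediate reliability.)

0.43

First correct the split-half correlation to full-test reliability: r_full = 2 × 0.31 / (1 + 0.31) ≈ 0.4733
Length factor from 34 to 29 items: n = 29/34 = 0.8529
r_new = n·r_full / (1 + (n − 1)·r_full) = 0.4037 / 0.9304 ≈ 0.4339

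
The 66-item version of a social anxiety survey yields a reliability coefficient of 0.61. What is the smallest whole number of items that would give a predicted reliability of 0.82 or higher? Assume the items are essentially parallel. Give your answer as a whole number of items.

193

Spearman-Brown solved for the length factor n:
n = r*(1 − r) / [ r (1 − r*) ]
n = 0.82 × (1 − 0.61) / [ 0.61 × (1 − 0.82) ]
n = 0.3198 / 0.1098 ≈ 2.9126
So the test needs 2.9126 × 66 ≈ 192.23 items; rounding up, 193.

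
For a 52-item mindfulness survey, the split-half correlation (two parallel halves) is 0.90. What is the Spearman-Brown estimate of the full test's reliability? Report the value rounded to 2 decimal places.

0.95

Apply the Spearman-Brown correction with n = 2:
r_full = 2(0.90) / (1 + 0.90)
       = 1.8000 / 1.9000 = 0.9474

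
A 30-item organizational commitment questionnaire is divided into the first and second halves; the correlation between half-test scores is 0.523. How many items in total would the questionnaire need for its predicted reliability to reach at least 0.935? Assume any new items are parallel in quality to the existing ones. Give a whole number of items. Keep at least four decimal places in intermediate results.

Corrected full-test reliability: r_full = 2 × 0.523 / (1 + 0.523) ≈ 0.6868
Solve Spearman-Brown for n: n = 0.935(1 − 0.6868) / [0.6868(1 − 0.935)] = 6.5598
Items = 6.5598 × 30 ≈ 196.79 → 197

197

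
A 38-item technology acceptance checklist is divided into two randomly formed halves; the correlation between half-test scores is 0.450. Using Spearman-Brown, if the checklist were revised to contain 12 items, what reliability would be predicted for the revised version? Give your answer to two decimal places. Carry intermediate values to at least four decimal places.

First correct the split-half correlation to full-test reliability: r_full = 2 × 0.450 / (1 + 0.450) ≈ 0.6207
Length factor from 38 to 12 items: n = 12/38 = 0.3158
r_new = n·r_full / (1 + (n − 1)·r_full) = 0.1960 / 0.5753 ≈ 0.3407

0.34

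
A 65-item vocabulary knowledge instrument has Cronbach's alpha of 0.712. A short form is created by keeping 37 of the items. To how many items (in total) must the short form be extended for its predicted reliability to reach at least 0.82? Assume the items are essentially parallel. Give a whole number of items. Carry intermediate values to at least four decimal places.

120

Short-form reliability: n = 37/65 = 0.5692; r_37 = n·r/(1+(n−1)r) ≈ 0.5846
Length factor from the short form to reach 0.82: n' = 0.82(1 − 0.5846) / [0.5846(1 − 0.82)] ≈ 3.2370
Total items = 3.2370 × 37 = 119.77, rounded up to 120.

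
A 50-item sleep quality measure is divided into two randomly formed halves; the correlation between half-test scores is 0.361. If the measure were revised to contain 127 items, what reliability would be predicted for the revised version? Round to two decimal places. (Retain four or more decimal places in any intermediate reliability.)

0.74

Spearman-Brown correction (n = 2): r_full = 2·0.361/(1 + 0.361) = 0.5305
Length factor from 50 to 127 items: n = 127/50 = 2.5400
r_new = n·r_full / (1 + (n − 1)·r_full) = 1.3475 / 1.8170 ≈ 0.7416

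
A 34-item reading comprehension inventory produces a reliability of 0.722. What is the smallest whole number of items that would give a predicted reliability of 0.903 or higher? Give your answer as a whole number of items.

Spearman-Brown solved for the length factor n:
n = r*(1 − r) / [ r (1 − r*) ]
n = 0.903(1 − 0.722) / [0.722(1 − 0.903)]
  = 0.251034 / 0.070034 = 3.5845
Items needed = n × 34 = 3.5845 × 34 ≈ 121.87 → round up to 122

122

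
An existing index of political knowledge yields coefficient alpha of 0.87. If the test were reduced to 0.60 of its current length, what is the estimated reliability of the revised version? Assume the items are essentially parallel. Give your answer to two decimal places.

0.80

By Spearman-Brown, r_new = n r / (1 + (n − 1) r).
r_new = 0.6·0.87 / [1 + (0.6 − 1)·0.87]
r_new = 0.5220 / 0.6520 ≈ 0.8006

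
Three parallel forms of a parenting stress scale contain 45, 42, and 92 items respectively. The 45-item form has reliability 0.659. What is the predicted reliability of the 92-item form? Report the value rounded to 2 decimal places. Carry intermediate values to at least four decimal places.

Only the ratio of lengths matters: n = 92/45 = 2.0444
r_{92} = n·r / (1 + (n − 1)·r) = 1.3473 / 1.6883 ≈ 0.7980

0.80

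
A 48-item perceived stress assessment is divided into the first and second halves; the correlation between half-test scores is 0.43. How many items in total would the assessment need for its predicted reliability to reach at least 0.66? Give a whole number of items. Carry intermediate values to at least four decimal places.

r_full = 2(0.43)/(1 + 0.43) = 0.6014
n = r_tgt(1 − r_full) / [r_full(1 − r_tgt)] = 0.66 × 0.3986 / (0.6014 × 0.34) ≈ 1.2866
Required items = 1.2866 × 48 = 61.76, so 62 items.

62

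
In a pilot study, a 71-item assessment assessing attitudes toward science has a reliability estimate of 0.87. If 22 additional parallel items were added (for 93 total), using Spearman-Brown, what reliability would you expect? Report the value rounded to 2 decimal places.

n = 93/71 = 1.3099
r_new = (1.3099 × 0.87) / (1 + (1.3099 − 1) × 0.87)
     = 1.1396 / 1.2696 = 0.8976

0.90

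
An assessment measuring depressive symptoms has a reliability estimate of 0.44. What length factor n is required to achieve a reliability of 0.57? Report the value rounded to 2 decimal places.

Invert Spearman-Brown to solve for n:
n = r_target (1 − r_old) / [ r_old (1 − r_target) ]
n = 0.57 × (1 − 0.44) / [ 0.44 × (1 − 0.57) ]
n = 0.3192 / 0.1892 ≈ 1.6871

1.69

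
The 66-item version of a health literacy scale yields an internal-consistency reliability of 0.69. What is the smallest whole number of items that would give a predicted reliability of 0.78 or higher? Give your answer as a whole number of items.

106

Rearranging the Spearman-Brown formula for n,
n = r*(1 − r) / [ r (1 − r*) ]
n = [0.78 × 0.31] / [0.69 × 0.22]
  = 0.2418 / 0.1518 = 1.5929
Items needed = n × 66 = 1.5929 × 66 ≈ 105.13 → round up to 106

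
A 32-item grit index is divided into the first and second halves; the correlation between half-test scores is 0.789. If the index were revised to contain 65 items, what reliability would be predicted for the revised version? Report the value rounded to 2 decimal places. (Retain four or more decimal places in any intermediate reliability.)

Full-test reliability from the split-half r: r_full = 2(0.789)/(1 + 0.789) = 0.8821
Length factor from 32 to 65 items: n = 65/32 = 2.0312
r_new = n·r_full / (1 + (n − 1)·r_full) = 1.7917 / 1.9096 ≈ 0.9383

0.94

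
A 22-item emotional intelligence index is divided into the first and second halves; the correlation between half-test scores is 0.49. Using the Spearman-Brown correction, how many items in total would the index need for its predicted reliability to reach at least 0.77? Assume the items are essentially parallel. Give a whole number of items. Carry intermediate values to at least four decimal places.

39

Corrected full-test reliability: r_full = 2 × 0.49 / (1 + 0.49) ≈ 0.6577
Solve Spearman-Brown for n: n = 0.77(1 − 0.6577) / [0.6577(1 − 0.77)] = 1.7424
Items = 1.7424 × 22 ≈ 38.33 → 39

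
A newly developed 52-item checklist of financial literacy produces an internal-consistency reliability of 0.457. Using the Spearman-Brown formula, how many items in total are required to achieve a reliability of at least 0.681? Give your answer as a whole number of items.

n = 0.681(1 − 0.457) / [0.457(1 − 0.681)]
n = 0.369783 / 0.145783 ≈ 2.5365
2.5365 × 52 = 131.90 → 132 items

132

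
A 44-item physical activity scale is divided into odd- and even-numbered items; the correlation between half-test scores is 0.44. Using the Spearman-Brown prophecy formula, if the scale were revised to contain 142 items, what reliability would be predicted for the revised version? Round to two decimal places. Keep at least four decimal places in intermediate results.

Full-test reliability from the split-half r: r_full = 2(0.44)/(1 + 0.44) = 0.6111
Length factor from 44 to 142 items: n = 142/44 = 3.2273
r_new = n·r_full / (1 + (n − 1)·r_full) = 1.9722 / 2.3611 ≈ 0.8353

0.84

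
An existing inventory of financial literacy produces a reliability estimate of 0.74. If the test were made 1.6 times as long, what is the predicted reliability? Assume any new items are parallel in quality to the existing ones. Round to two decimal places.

By Spearman-Brown, r_new = n r / (1 + (n − 1) r).
r_new = (1.6 × 0.74) / (1 + (1.6 − 1) × 0.74)
r_new = 1.1840 / 1.4440 ≈ 0.8199

0.82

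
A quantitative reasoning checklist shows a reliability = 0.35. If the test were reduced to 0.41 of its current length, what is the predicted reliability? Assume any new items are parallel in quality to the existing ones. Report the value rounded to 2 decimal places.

r_new = (0.41 × 0.35) / (1 + (0.41 − 1) × 0.35)
     = 0.1435 / 0.7935 = 0.1808

0.18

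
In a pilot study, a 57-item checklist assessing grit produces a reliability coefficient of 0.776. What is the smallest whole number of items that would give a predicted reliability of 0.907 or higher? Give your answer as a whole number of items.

161

Rearranging the Spearman-Brown formula for n,
n = r_target (1 − r_old) / [ r_old (1 − r_target) ]
n = 0.907 × (1 − 0.776) / [ 0.776 × (1 − 0.907) ]
n = 0.203168 / 0.072168 ≈ 2.8152
Items needed = n × 57 = 2.8152 × 57 ≈ 160.47 → round up to 161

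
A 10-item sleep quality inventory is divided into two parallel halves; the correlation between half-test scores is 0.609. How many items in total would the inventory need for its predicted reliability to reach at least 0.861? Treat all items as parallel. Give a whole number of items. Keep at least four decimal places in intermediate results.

Corrected full-test reliability: r_full = 2 × 0.609 / (1 + 0.609) ≈ 0.7570
n = r_tgt(1 − r_full) / [r_full(1 − r_tgt)] = 0.861 × 0.2430 / (0.7570 × 0.139) ≈ 1.9884
Required items = 1.9884 × 10 = 19.88, so 20 items.

20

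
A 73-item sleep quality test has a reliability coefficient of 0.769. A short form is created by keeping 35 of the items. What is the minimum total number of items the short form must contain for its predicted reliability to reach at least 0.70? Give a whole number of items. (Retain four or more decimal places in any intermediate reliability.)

52

First, r for the 35-item form: n = 35/73 = 0.4795, so r_35 = 0.4795·0.769/(1 + (0.4795 − 1)·0.769) = 0.6148
Then solve for n' with r_old = 0.6148, r_target = 0.70: n' = 0.70(1 − 0.6148)/[0.6148(1 − 0.70)] = 1.4619
Total items = 1.4619 × 35 = 51.17, rounded up to 52.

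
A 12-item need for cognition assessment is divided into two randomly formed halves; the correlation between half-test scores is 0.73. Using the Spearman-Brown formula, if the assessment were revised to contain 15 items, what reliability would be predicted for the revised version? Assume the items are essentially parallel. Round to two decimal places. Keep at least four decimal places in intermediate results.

0.87

Full-test reliability from the split-half r: r_full = 2(0.73)/(1 + 0.73) = 0.8439
Length factor from 12 to 15 items: n = 15/12 = 1.2500
r_new = n·r_full / (1 + (n − 1)·r_full) = 1.0549 / 1.2110 ≈ 0.8711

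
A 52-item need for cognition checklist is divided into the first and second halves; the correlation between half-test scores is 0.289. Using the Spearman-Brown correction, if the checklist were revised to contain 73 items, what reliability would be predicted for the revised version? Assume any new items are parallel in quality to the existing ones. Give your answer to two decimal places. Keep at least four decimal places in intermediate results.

0.53

Spearman-Brown correction (n = 2): r_full = 2·0.289/(1 + 0.289) = 0.4484
Then adjust to 73 items: n = 73/52 = 1.4038
r_new = n·r_full / (1 + (n − 1)·r_full) = 0.6295 / 1.1811 ≈ 0.5330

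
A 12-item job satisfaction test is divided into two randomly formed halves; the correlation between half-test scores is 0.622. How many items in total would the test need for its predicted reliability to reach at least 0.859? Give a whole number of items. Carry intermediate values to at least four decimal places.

23

r_full = 2(0.622)/(1 + 0.622) = 0.7670
n = r_tgt(1 − r_full) / [r_full(1 − r_tgt)] = 0.859 × 0.2330 / (0.7670 × 0.141) ≈ 1.8507
Required items = 1.8507 × 12 = 22.21, so 23 items.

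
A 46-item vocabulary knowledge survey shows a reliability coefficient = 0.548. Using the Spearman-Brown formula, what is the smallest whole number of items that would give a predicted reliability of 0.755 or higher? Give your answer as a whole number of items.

117

Rearranging the Spearman-Brown formula for n,
n = r_target (1 − r_old) / [ r_old (1 − r_target) ]
n = 0.755 × (1 − 0.548) / [ 0.548 × (1 − 0.755) ]
  = 0.341260 / 0.134260 = 2.5418
2.5418 × 46 = 116.92 → 117 items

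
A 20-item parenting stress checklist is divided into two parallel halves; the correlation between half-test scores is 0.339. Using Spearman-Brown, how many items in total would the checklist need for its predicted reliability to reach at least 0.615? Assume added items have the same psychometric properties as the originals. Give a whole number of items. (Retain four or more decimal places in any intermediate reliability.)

Corrected full-test reliability: r_full = 2 × 0.339 / (1 + 0.339) ≈ 0.5063
Solve Spearman-Brown for n: n = 0.615(1 − 0.5063) / [0.5063(1 − 0.615)] = 1.5576
Required items = 1.5576 × 20 = 31.15, so 32 items.

32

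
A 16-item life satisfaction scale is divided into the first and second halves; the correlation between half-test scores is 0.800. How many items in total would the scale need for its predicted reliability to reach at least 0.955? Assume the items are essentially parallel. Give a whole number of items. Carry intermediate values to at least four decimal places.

r_full = 2(0.800)/(1 + 0.800) = 0.8889
n = r_tgt(1 − r_full) / [r_full(1 − r_tgt)] = 0.955 × 0.1111 / (0.8889 × 0.045) ≈ 2.6525
Required items = 2.6525 × 16 = 42.44, so 43 items.

43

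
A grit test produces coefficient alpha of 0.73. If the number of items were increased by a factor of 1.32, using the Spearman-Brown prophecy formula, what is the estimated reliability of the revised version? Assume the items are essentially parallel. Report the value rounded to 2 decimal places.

r_new = 1.32·0.73 / [1 + (1.32 − 1)·0.73]
r_new = 0.9636 / 1.2336 ≈ 0.7811

0.78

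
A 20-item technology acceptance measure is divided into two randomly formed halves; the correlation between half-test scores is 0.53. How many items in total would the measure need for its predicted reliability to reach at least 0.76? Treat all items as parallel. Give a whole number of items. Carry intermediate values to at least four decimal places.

Corrected full-test reliability: r_full = 2 × 0.53 / (1 + 0.53) ≈ 0.6928
n = r_tgt(1 − r_full) / [r_full(1 − r_tgt)] = 0.76 × 0.3072 / (0.6928 × 0.24) ≈ 1.4042
Required items = 1.4042 × 20 = 28.08, so 29 items.

29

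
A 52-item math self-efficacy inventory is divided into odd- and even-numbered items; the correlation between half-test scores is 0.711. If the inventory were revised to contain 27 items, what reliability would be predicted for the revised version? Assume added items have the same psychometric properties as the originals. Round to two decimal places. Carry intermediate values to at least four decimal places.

Spearman-Brown correction (n = 2): r_full = 2·0.711/(1 + 0.711) = 0.8311
Then adjust to 27 items: n = 27/52 = 0.5192
r_new = n·r_full / (1 + (n − 1)·r_full) = 0.4315 / 0.6004 ≈ 0.7187

0.72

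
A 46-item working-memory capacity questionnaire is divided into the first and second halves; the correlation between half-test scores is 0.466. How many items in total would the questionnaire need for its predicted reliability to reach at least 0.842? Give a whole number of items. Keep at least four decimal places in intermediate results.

Corrected full-test reliability: r_full = 2 × 0.466 / (1 + 0.466) ≈ 0.6357
Solve Spearman-Brown for n: n = 0.842(1 − 0.6357) / [0.6357(1 − 0.842)] = 3.0540
Items = 3.0540 × 46 ≈ 140.48 → 141

141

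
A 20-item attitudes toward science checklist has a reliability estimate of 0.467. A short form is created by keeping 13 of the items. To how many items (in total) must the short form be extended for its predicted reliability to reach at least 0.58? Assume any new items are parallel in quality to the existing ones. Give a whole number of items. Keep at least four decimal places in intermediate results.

Short-form reliability: n = 13/20 = 0.6500; r_13 = n·r/(1+(n−1)r) ≈ 0.3629
Then solve for n' with r_old = 0.3629, r_target = 0.58: n' = 0.58(1 − 0.3629)/[0.3629(1 − 0.58)] = 2.4244
Total items = 2.4244 × 13 = 31.52, rounded up to 32.

32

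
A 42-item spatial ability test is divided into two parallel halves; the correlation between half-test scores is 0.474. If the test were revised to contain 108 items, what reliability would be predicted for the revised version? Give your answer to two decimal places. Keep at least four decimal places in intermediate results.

0.82

Spearman-Brown correction (n = 2): r_full = 2·0.474/(1 + 0.474) = 0.6431
Length factor from 42 to 108 items: n = 108/42 = 2.5714
r_new = n·r_full / (1 + (n − 1)·r_full) = 1.6537 / 2.0106 ≈ 0.8225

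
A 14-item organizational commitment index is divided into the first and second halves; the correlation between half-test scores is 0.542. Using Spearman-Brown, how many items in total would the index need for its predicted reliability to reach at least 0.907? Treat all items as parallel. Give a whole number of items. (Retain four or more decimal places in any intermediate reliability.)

58

Corrected full-test reliability: r_full = 2 × 0.542 / (1 + 0.542) ≈ 0.7030
Solve Spearman-Brown for n: n = 0.907(1 − 0.7030) / [0.7030(1 − 0.907)] = 4.1203
Required items = 4.1203 × 14 = 57.68, so 58 items.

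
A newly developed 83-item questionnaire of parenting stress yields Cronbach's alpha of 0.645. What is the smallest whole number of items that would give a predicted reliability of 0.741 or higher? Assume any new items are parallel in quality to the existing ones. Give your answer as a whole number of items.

131

Spearman-Brown solved for the length factor n:
n = r*(1 − r) / [ r (1 − r*) ]
n = 0.741(1 − 0.645) / [0.645(1 − 0.741)]
  = 0.263055 / 0.167055 = 1.5747
1.5747 × 83 = 130.70 → 131 items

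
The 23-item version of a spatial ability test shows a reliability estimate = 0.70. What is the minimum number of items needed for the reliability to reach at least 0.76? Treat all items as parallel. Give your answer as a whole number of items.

Rearranging the Spearman-Brown formula for n,
n = r*(1 − r) / [ r (1 − r*) ]
n = 0.76(1 − 0.70) / [0.70(1 − 0.76)]
  = 0.2280 / 0.1680 = 1.3571
So the test needs 1.3571 × 23 ≈ 31.21 items; rounding up, 32.

32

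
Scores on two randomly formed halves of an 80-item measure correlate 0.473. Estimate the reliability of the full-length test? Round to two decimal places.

Apply the Spearman-Brown correction with n = 2:
r_full = 2(0.473) / (1 + 0.473)
       = 0.9460 / 1.4730 = 0.6422

0.64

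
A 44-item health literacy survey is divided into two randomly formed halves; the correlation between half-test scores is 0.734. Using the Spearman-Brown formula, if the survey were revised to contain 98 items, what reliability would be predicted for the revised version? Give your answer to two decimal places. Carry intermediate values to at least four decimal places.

Full-test reliability from the split-half r: r_full = 2(0.734)/(1 + 0.734) = 0.8466
Then adjust to 98 items: n = 98/44 = 2.2273
r_new = n·r_full / (1 + (n − 1)·r_full) = 1.8856 / 2.0390 ≈ 0.9248

0.92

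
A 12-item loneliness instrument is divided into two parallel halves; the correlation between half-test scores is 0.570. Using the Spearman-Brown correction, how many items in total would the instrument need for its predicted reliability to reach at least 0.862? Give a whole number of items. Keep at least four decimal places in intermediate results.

r_full = 2(0.570)/(1 + 0.570) = 0.7261
Solve Spearman-Brown for n: n = 0.862(1 − 0.7261) / [0.7261(1 − 0.862)] = 2.3563
Required items = 2.3563 × 12 = 28.28, so 29 items.

29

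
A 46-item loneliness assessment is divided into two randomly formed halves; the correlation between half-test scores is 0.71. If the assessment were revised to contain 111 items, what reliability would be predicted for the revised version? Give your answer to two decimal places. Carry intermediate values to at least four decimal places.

0.92

First correct the split-half correlation to full-test reliability: r_full = 2 × 0.71 / (1 + 0.71) ≈ 0.8304
Length factor from 46 to 111 items: n = 111/46 = 2.4130
r_new = n·r_full / (1 + (n − 1)·r_full) = 2.0038 / 2.1734 ≈ 0.9220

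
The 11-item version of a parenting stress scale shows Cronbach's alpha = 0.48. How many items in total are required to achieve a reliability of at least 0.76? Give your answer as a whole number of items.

Spearman-Brown solved for the length factor n:
n = r_target (1 − r_old) / [ r_old (1 − r_target) ]
n = [0.76 × 0.52] / [0.48 × 0.24]
n = 0.3952 / 0.1152 ≈ 3.4306
Items needed = n × 11 = 3.4306 × 11 ≈ 37.74 → round up to 38

38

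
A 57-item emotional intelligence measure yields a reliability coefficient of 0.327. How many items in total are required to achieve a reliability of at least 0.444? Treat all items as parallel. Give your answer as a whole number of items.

94

n = [0.444 × 0.673] / [0.327 × 0.556]
n = 0.298812 / 0.181812 ≈ 1.6435
1.6435 × 57 = 93.68 → 94 items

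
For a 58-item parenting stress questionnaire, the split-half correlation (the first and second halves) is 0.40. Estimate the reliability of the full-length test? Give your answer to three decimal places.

0.571

The full test is twice the length of either half (n = 2).
r_full = 2r_hh / (1 + r_hh) = 2 × 0.40 / (1 + 0.40)
r_full = 0.8000 / 1.4000 ≈ 0.5714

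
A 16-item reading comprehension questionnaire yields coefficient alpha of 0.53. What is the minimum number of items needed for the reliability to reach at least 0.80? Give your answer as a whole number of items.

57

n = 0.80(1 − 0.53) / [0.53(1 − 0.80)]
  = 0.3760 / 0.1060 = 3.5472
So the test needs 3.5472 × 16 ≈ 56.76 items; rounding up, 57.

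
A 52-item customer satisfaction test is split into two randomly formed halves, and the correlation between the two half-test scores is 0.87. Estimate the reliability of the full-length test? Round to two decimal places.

0.93

Each half is half the length of the full test, so the full test is n = 2 times a half.
r_full = 2r_hh / (1 + r_hh) = 2 × 0.87 / (1 + 0.87)
r_full = 1.7400 / 1.8700 ≈ 0.9305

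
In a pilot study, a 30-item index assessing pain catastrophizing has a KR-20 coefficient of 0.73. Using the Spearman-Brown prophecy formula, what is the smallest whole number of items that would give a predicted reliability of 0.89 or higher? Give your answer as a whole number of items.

n = 0.89(1 − 0.73) / [0.73(1 − 0.89)]
  = 0.2403 / 0.0803 = 2.9925
2.9925 × 30 = 89.78 → 90 items

90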